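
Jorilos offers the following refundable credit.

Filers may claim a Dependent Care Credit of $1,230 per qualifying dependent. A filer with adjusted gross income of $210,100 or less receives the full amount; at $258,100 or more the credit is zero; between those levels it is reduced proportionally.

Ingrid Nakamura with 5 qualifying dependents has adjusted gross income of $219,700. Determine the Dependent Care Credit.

$4,920

Dependent Care Credit: base = 5 × $1,230 = $6,150. $219,700 is $9,600 into a $48,000 phase-out range, leaving 38,400/48,000 of the credit: $6,150 × 38,400/48,000 = $4,920.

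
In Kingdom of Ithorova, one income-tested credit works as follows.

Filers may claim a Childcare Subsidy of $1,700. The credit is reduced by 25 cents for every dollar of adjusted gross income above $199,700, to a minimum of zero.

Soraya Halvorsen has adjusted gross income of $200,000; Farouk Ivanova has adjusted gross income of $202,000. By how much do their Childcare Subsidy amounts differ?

$500

Soraya ($200,000): Childcare Subsidy: 25% of the $300 excess over $199,700 is $75; credit = $1,700 − $75 = $1,625.
Farouk ($202,000): Childcare Subsidy: 25% of the $2,300 excess over $199,700 is $575; credit = $1,700 − $575 = $1,125.
Difference: |$1,625 − $1,125| = $500.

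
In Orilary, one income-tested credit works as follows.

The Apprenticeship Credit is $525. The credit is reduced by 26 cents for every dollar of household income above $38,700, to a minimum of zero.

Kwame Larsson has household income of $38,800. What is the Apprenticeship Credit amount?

$499

Apprenticeship Credit: 26% of the $100 excess over $38,700 is $26; credit = $525 − $26 = $499.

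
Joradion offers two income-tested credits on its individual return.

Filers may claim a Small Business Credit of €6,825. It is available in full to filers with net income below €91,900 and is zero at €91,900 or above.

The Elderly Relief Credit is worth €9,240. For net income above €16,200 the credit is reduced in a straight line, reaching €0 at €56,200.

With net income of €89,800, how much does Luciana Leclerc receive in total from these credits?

Small Business Credit: €89,800 is below the €91,900 cutoff, so the full €6,825 applies.
Elderly Relief Credit: €89,800 is at or above €56,200, so the credit is €0.
Total: €6,825 + €0 = €6,825.

€6,825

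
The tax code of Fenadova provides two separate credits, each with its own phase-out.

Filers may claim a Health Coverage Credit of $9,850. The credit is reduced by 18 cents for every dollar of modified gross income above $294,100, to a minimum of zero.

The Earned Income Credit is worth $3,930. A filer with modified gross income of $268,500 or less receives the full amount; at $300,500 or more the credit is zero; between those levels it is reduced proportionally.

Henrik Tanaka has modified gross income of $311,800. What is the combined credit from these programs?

Health Coverage Credit: 18% of the $17,700 excess over $294,100 is $3,186; credit = $9,850 − $3,186 = $6,664.
Earned Income Credit: $311,800 is at or above $300,500, so the credit is $0.
Total: $6,664 + $0 = $6,664.

$6,664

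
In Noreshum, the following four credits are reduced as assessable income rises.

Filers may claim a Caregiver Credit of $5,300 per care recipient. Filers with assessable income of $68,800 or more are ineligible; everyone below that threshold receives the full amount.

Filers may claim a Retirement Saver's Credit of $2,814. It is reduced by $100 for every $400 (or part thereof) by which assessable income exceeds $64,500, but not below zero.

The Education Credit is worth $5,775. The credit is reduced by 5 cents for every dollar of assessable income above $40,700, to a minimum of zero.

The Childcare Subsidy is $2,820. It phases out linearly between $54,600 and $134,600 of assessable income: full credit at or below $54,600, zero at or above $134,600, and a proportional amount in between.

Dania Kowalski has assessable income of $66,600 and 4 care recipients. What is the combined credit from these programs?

$30,291

Caregiver Credit: base = 4 × $5,300 = $21,200. $66,600 is below the $68,800 cutoff, so the full $21,200 applies.
Retirement Saver's Credit: income exceeds $64,500 by $2,100, which is 6 full-or-partial $400 increments; reduction = 6 × $100 = $600, leaving $2,214.
Education Credit: 5% of the $25,900 excess over $40,700 is $1,295; credit = $5,775 − $1,295 = $4,480.
Childcare Subsidy: $66,600 is $12,000 into a $80,000 phase-out range, leaving 68,000/80,000 of the credit: $2,820 × 68,000/80,000 = $2,397.
Total: $21,200 + $2,214 + $4,480 + $2,397 = $30,291.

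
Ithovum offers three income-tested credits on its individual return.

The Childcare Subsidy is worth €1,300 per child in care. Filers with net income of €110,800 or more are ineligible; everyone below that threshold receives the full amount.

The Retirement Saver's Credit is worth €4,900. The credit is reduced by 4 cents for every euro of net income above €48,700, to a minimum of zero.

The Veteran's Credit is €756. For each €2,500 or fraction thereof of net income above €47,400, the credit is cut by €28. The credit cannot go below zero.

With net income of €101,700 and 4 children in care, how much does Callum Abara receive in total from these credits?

Childcare Subsidy: base = 4 × €1,300 = €5,200. €101,700 is below the €110,800 cutoff, so the full €5,200 applies.
Retirement Saver's Credit: 4% of the €53,000 excess over €48,700 is €2,120; credit = €4,900 − €2,120 = €2,780.
Veteran's Credit: income exceeds €47,400 by €54,300, which is 22 full-or-partial €2,500 increments; reduction = 22 × €28 = €616, leaving €140.
Total: €5,200 + €2,780 + €140 = €8,120.

€8,120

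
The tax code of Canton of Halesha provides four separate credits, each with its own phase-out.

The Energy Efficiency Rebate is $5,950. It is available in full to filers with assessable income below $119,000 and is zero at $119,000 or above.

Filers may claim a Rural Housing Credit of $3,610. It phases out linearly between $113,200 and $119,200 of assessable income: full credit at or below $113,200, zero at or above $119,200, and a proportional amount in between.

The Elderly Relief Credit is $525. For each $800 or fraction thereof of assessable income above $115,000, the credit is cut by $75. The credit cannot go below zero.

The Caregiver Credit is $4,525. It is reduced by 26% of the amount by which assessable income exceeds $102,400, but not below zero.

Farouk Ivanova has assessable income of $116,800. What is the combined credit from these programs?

$8,475

Energy Efficiency Rebate: $116,800 is below the $119,000 cutoff, so the full $5,950 applies.
Rural Housing Credit: $116,800 is $3,600 into a $6,000 phase-out range, leaving 2,400/6,000 of the credit: $3,610 × 2,400/6,000 = $1,444.
Elderly Relief Credit: income exceeds $115,000 by $1,800, which is 3 full-or-partial $800 increments; reduction = 3 × $75 = $225, leaving $300.
Caregiver Credit: 26% of the $14,400 excess over $102,400 is $3,744; credit = $4,525 − $3,744 = $781.
Total: $5,950 + $1,444 + $300 + $781 = $8,475.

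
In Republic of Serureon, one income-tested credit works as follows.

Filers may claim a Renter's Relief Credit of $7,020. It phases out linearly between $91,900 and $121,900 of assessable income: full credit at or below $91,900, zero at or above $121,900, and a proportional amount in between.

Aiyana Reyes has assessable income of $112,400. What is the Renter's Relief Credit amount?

Renter's Relief Credit: $112,400 is $20,500 into a $30,000 phase-out range, leaving 9,500/30,000 of the credit: $7,020 × 9,500/30,000 = $2,223.

$2,223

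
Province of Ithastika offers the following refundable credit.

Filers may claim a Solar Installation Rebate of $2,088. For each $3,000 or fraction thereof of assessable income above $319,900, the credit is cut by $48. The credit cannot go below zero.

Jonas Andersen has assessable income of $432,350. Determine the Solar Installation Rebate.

Solar Installation Rebate: income exceeds $319,900 by $112,450, which is 38 full-or-partial $3,000 increments; reduction = 38 × $48 = $1,824, leaving $264.

$264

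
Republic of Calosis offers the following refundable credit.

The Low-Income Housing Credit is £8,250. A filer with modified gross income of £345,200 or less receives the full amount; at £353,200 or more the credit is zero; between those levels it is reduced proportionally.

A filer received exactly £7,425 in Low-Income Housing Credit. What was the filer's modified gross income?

£7,425 is 7,425/8,250 of the full £8,250, so 825/8,250 of the £8,000 range has been used: income = £345,200 + £8,000 × 825/8,250 = £346,000.

£346,000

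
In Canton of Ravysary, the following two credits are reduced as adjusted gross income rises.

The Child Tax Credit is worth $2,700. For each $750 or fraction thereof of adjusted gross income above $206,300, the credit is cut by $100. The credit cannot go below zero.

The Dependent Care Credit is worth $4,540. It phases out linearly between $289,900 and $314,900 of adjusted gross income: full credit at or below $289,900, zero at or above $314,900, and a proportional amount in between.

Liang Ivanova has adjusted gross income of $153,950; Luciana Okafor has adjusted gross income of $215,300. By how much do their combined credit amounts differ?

Liang ($153,950): Child Tax Credit: $153,950 is at or below the $206,300 threshold, so the full $2,700 applies. Dependent Care Credit: $153,950 is at or below the $289,900 threshold, so the full $4,540 applies. total $2,700 + $4,540 = $7,240
Luciana ($215,300): Child Tax Credit: income exceeds $206,300 by $9,000, which is 12 full-or-partial $750 increments; reduction = 12 × $100 = $1,200, leaving $1,500. Dependent Care Credit: $215,300 is at or below the $289,900 threshold, so the full $4,540 applies. total $1,500 + $4,540 = $6,040
Difference: |$7,240 − $6,040| = $1,200.

$1,200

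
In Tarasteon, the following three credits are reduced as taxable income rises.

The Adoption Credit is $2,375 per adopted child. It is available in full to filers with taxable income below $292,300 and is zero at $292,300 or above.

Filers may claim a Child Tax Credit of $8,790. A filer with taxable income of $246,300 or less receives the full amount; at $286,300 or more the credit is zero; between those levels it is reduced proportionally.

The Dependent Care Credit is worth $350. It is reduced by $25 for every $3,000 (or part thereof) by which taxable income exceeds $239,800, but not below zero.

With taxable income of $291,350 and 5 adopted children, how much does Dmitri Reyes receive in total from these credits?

$11,875

Adoption Credit: base = 5 × $2,375 = $11,875. $291,350 is below the $292,300 cutoff, so the full $11,875 applies.
Child Tax Credit: $291,350 is at or above $286,300, so the credit is $0.
Dependent Care Credit: income exceeds $239,800 by $51,550 → 18 increments × $25 = $450 ≥ base, so the credit is $0.
Total: $11,875 + $0 + $0 = $11,875.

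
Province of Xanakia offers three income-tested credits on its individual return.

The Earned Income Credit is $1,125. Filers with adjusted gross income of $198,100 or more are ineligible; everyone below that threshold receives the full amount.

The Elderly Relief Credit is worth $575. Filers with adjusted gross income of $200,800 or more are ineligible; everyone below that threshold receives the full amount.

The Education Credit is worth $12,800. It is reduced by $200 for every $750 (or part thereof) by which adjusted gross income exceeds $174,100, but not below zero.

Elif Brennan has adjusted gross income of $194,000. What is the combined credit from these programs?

$9,100

Earned Income Credit: $194,000 is below the $198,100 cutoff, so the full $1,125 applies.
Elderly Relief Credit: $194,000 is below the $200,800 cutoff, so the full $575 applies.
Education Credit: income exceeds $174,100 by $19,900, which is 27 full-or-partial $750 increments; reduction = 27 × $200 = $5,400, leaving $7,400.
Total: $1,125 + $575 + $7,400 = $9,100.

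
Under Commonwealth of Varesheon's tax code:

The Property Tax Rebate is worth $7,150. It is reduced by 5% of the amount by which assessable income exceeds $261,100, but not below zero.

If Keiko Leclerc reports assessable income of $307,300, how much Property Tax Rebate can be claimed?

Property Tax Rebate: 5% of the $46,200 excess over $261,100 is $2,310; credit = $7,150 − $2,310 = $4,840.

$4,840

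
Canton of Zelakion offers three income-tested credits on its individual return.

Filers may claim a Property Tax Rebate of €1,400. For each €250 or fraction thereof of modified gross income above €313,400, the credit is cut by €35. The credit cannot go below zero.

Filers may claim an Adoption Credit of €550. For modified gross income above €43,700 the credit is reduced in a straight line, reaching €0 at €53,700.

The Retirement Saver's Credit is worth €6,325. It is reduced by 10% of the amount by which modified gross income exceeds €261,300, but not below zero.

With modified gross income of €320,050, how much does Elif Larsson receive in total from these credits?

€905

Property Tax Rebate: income exceeds €313,400 by €6,650, which is 27 full-or-partial €250 increments; reduction = 27 × €35 = €945, leaving €455.
Adoption Credit: €320,050 is at or above €53,700, so the credit is €0.
Retirement Saver's Credit: 10% of the €58,750 excess over €261,300 is €5,875; credit = €6,325 − €5,875 = €450.
Total: €455 + €0 + €450 = €905.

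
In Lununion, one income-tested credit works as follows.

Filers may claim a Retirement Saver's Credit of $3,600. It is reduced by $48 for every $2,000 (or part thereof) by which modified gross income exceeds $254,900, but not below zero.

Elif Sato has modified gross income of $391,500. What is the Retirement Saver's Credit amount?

Retirement Saver's Credit: income exceeds $254,900 by $136,600, which is 69 full-or-partial $2,000 increments; reduction = 69 × $48 = $3,312, leaving $288.

$288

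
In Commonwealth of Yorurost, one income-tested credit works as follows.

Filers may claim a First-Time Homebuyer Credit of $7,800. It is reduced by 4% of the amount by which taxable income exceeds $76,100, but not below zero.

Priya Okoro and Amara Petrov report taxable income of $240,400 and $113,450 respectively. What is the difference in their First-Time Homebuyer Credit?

$5,078

Priya ($240,400): First-Time Homebuyer Credit: 4% of the $164,300 excess over $76,100 is $6,572; credit = $7,800 − $6,572 = $1,228.
Amara ($113,450): First-Time Homebuyer Credit: 4% of the $37,350 excess over $76,100 is $1,494; credit = $7,800 − $1,494 = $6,306.
Difference: |$1,228 − $6,306| = $5,078.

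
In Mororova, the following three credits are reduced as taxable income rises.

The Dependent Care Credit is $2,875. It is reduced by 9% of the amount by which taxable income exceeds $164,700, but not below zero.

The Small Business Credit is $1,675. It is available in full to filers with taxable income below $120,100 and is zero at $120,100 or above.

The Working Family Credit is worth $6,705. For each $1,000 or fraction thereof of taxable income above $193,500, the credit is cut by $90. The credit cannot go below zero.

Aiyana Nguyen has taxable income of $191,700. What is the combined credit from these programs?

Dependent Care Credit: 9% of the $27,000 excess over $164,700 is $2,430; credit = $2,875 − $2,430 = $445.
Small Business Credit: $191,700 meets or exceeds the $120,100 cutoff, so the credit is $0.
Working Family Credit: $191,700 is at or below the $193,500 threshold, so the full $6,705 applies.
Total: $445 + $0 + $6,705 = $7,150.

$7,150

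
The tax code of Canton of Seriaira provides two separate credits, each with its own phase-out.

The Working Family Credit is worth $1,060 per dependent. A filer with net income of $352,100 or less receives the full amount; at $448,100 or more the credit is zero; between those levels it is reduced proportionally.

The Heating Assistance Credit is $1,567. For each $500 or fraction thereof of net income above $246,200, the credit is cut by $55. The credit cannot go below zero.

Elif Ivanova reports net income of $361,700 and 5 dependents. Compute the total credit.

Working Family Credit: base = 5 × $1,060 = $5,300. $361,700 is $9,600 into a $96,000 phase-out range, leaving 86,400/96,000 of the credit: $5,300 × 86,400/96,000 = $4,770.
Heating Assistance Credit: income exceeds $246,200 by $115,500 → 231 increments × $55 = $12,705 ≥ base, so the credit is $0.
Total: $4,770 + $0 = $4,770.

$4,770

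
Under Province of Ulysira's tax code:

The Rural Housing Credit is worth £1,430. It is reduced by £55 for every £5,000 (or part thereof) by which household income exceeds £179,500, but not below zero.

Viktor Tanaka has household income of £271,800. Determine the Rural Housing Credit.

Rural Housing Credit: income exceeds £179,500 by £92,300, which is 19 full-or-partial £5,000 increments; reduction = 19 × £55 = £1,045, leaving £385.

£385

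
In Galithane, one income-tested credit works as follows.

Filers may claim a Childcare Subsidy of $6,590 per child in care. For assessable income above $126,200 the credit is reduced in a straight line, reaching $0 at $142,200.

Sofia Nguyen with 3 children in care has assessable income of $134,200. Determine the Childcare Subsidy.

Childcare Subsidy: base = 3 × $6,590 = $19,770. $134,200 is $8,000 into a $16,000 phase-out range, leaving 8,000/16,000 of the credit: $19,770 × 8,000/16,000 = $9,885.

$9,885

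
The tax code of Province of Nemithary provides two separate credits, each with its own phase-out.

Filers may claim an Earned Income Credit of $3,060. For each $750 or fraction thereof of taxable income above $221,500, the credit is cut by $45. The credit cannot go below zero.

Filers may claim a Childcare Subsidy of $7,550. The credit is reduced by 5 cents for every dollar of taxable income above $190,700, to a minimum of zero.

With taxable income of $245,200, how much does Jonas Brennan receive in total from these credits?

Earned Income Credit: income exceeds $221,500 by $23,700, which is 32 full-or-partial $750 increments; reduction = 32 × $45 = $1,440, leaving $1,620.
Childcare Subsidy: 5% of the $54,500 excess over $190,700 is $2,725; credit = $7,550 − $2,725 = $4,825.
Total: $1,620 + $4,825 = $6,445.

$6,445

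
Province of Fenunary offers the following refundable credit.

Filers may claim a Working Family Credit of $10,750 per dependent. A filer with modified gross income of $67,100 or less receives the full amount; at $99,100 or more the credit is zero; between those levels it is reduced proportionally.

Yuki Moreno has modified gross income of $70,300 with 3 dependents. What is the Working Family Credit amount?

Working Family Credit: base = 3 × $10,750 = $32,250. $70,300 is $3,200 into a $32,000 phase-out range, leaving 28,800/32,000 of the credit: $32,250 × 28,800/32,000 = $29,025.

$29,025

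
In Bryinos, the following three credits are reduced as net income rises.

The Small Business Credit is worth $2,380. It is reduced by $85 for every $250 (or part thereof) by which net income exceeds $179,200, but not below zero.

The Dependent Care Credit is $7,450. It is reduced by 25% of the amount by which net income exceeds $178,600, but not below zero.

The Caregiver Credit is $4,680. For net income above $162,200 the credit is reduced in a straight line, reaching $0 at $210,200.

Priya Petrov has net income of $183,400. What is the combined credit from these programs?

$9,798

Small Business Credit: income exceeds $179,200 by $4,200, which is 17 full-or-partial $250 increments; reduction = 17 × $85 = $1,445, leaving $935.
Dependent Care Credit: 25% of the $4,800 excess over $178,600 is $1,200; credit = $7,450 − $1,200 = $6,250.
Caregiver Credit: $183,400 is $21,200 into a $48,000 phase-out range, leaving 26,800/48,000 of the credit: $4,680 × 26,800/48,000 = $2,613.
Total: $935 + $6,250 + $2,613 = $9,798.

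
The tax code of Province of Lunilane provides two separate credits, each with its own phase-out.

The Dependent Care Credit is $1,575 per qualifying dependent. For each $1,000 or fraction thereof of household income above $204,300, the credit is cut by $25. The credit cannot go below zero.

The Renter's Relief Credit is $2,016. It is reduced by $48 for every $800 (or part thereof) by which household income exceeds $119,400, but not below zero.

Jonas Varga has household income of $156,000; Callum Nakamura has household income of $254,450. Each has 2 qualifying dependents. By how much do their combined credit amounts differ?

Jonas ($156,000): Dependent Care Credit: base = 2 × $1,575 = $3,150. $156,000 is at or below the $204,300 threshold, so the full $3,150 applies. Renter's Relief Credit: income exceeds $119,400 by $36,600 → 46 increments × $48 = $2,208 ≥ base, so the credit is $0. total $3,150 + $0 = $3,150
Callum ($254,450): Dependent Care Credit: base = 2 × $1,575 = $3,150. income exceeds $204,300 by $50,150, which is 51 full-or-partial $1,000 increments; reduction = 51 × $25 = $1,275, leaving $1,875. Renter's Relief Credit: income exceeds $119,400 by $135,050 → 169 increments × $48 = $8,112 ≥ base, so the credit is $0. total $1,875 + $0 = $1,875
Difference: |$3,150 − $1,875| = $1,275.

$1,275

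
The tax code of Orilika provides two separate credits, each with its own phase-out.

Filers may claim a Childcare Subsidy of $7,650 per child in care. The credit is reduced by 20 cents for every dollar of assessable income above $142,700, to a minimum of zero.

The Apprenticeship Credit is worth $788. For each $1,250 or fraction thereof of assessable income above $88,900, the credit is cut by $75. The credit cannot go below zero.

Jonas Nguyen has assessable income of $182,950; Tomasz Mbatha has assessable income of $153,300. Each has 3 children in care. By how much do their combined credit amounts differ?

$5,930

Jonas ($182,950): Childcare Subsidy: base = 3 × $7,650 = $22,950. 20% of the $40,250 excess over $142,700 is $8,050; credit = $22,950 − $8,050 = $14,900. Apprenticeship Credit: income exceeds $88,900 by $94,050 → 76 increments × $75 = $5,700 ≥ base, so the credit is $0. total $14,900 + $0 = $14,900
Tomasz ($153,300): Childcare Subsidy: base = 3 × $7,650 = $22,950. 20% of the $10,600 excess over $142,700 is $2,120; credit = $22,950 − $2,120 = $20,830. Apprenticeship Credit: income exceeds $88,900 by $64,400 → 52 increments × $75 = $3,900 ≥ base, so the credit is $0. total $20,830 + $0 = $20,830
Difference: |$14,900 − $20,830| = $5,930.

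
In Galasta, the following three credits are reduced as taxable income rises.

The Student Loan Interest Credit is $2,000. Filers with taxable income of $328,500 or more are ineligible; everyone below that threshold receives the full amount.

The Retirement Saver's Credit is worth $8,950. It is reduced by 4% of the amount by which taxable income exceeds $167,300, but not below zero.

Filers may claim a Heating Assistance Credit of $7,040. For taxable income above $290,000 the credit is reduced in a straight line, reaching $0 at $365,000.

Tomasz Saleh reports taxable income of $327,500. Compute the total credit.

Student Loan Interest Credit: $327,500 is below the $328,500 cutoff, so the full $2,000 applies.
Retirement Saver's Credit: 4% of the $160,200 excess over $167,300 is $6,408; credit = $8,950 − $6,408 = $2,542.
Heating Assistance Credit: $327,500 is $37,500 into a $75,000 phase-out range, leaving 37,500/75,000 of the credit: $7,040 × 37,500/75,000 = $3,520.
Total: $2,000 + $2,542 + $3,520 = $8,062.

$8,062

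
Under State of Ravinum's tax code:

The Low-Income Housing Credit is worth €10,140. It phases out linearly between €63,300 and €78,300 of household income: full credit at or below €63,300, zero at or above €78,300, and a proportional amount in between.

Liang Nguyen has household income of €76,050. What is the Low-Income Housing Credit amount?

Low-Income Housing Credit: €76,050 is €12,750 into a €15,000 phase-out range, leaving 2,250/15,000 of the credit: €10,140 × 2,250/15,000 = €1,521.

€1,521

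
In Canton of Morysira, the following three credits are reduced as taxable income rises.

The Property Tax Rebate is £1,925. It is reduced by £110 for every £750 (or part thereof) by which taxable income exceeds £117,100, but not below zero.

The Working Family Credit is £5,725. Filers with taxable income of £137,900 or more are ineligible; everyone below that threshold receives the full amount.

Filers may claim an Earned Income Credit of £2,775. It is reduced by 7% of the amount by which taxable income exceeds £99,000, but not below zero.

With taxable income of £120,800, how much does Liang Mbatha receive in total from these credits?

Property Tax Rebate: income exceeds £117,100 by £3,700, which is 5 full-or-partial £750 increments; reduction = 5 × £110 = £550, leaving £1,375.
Working Family Credit: £120,800 is below the £137,900 cutoff, so the full £5,725 applies.
Earned Income Credit: 7% of the £21,800 excess over £99,000 is £1,526; credit = £2,775 − £1,526 = £1,249.
Total: £1,375 + £5,725 + £1,249 = £8,349.

£8,349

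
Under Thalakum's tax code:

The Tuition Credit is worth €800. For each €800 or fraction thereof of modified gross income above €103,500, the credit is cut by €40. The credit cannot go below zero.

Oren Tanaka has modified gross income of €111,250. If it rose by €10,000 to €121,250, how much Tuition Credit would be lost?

€400

At €111,250 — income exceeds €103,500 by €7,750, which is 10 full-or-partial €800 increments; reduction = 10 × €40 = €400, leaving €400.
At €121,250 — income exceeds €103,500 by €17,750 → 23 increments × €40 = €920 ≥ base, so the credit is €0.
Lost: €400 − €0 = €400.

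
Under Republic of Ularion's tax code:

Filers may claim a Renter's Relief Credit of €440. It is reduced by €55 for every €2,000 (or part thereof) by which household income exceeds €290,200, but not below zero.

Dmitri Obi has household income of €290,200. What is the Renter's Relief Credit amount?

€440

Renter's Relief Credit: €290,200 is at or below the €290,200 threshold, so the full €440 applies.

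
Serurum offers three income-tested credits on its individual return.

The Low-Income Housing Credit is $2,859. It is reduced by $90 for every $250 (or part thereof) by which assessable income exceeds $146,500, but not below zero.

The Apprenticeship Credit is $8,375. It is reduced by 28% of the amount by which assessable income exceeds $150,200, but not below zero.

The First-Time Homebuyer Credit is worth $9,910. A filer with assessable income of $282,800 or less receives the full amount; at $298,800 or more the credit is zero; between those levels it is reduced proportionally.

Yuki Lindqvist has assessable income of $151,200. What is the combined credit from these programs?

Low-Income Housing Credit: income exceeds $146,500 by $4,700, which is 19 full-or-partial $250 increments; reduction = 19 × $90 = $1,710, leaving $1,149.
Apprenticeship Credit: 28% of the $1,000 excess over $150,200 is $280; credit = $8,375 − $280 = $8,095.
First-Time Homebuyer Credit: $151,200 is at or below the $282,800 threshold, so the full $9,910 applies.
Total: $1,149 + $8,095 + $9,910 = $19,154.

$19,154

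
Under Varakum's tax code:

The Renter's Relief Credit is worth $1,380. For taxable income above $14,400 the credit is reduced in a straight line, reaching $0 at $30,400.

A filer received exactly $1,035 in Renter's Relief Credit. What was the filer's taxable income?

$18,400

$1,035 is 1,035/1,380 of the full $1,380, so 345/1,380 of the $16,000 range has been used: income = $14,400 + $16,000 × 345/1,380 = $18,400.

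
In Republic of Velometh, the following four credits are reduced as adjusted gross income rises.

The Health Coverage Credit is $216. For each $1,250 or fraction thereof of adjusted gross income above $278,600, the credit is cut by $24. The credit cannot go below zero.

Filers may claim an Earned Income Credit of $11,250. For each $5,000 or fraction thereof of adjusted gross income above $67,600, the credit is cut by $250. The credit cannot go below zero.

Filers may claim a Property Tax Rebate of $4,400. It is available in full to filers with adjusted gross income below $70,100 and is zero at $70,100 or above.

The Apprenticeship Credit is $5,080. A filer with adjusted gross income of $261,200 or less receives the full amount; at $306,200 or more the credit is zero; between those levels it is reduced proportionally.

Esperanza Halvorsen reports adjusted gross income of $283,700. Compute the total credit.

Health Coverage Credit: income exceeds $278,600 by $5,100, which is 5 full-or-partial $1,250 increments; reduction = 5 × $24 = $120, leaving $96.
Earned Income Credit: income exceeds $67,600 by $216,100, which is 44 full-or-partial $5,000 increments; reduction = 44 × $250 = $11,000, leaving $250.
Property Tax Rebate: $283,700 meets or exceeds the $70,100 cutoff, so the credit is $0.
Apprenticeship Credit: $283,700 is $22,500 into a $45,000 phase-out range, leaving 22,500/45,000 of the credit: $5,080 × 22,500/45,000 = $2,540.
Total: $96 + $250 + $0 + $2,540 = $2,886.

$2,886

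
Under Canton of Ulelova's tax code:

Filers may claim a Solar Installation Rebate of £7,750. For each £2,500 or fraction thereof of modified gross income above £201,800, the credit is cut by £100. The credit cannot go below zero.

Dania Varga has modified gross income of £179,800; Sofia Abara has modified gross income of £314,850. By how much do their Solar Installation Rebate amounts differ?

Dania (£179,800): Solar Installation Rebate: £179,800 is at or below the £201,800 threshold, so the full £7,750 applies.
Sofia (£314,850): Solar Installation Rebate: income exceeds £201,800 by £113,050, which is 46 full-or-partial £2,500 increments; reduction = 46 × £100 = £4,600, leaving £3,150.
Difference: |£7,750 − £3,150| = £4,600.

£4,600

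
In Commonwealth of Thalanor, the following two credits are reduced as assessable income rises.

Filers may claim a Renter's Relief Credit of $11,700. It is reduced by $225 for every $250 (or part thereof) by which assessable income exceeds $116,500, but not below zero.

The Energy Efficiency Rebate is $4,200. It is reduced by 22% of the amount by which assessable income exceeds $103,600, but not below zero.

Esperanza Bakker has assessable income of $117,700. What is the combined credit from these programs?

Renter's Relief Credit: income exceeds $116,500 by $1,200, which is 5 full-or-partial $250 increments; reduction = 5 × $225 = $1,125, leaving $10,575.
Energy Efficiency Rebate: 22% of the $14,100 excess over $103,600 is $3,102; credit = $4,200 − $3,102 = $1,098.
Total: $10,575 + $1,098 = $11,673.

$11,673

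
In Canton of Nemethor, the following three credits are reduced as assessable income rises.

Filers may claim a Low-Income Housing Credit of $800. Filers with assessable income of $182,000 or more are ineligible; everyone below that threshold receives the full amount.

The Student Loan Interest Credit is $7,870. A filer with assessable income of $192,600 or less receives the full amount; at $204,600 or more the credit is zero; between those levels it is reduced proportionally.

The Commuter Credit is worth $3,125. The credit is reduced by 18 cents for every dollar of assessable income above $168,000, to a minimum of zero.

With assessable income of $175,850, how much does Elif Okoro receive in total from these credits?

$10,382

Low-Income Housing Credit: $175,850 is below the $182,000 cutoff, so the full $800 applies.
Student Loan Interest Credit: $175,850 is at or below the $192,600 threshold, so the full $7,870 applies.
Commuter Credit: 18% of the $7,850 excess over $168,000 is $1,413; credit = $3,125 − $1,413 = $1,712.
Total: $800 + $7,870 + $1,712 = $10,382.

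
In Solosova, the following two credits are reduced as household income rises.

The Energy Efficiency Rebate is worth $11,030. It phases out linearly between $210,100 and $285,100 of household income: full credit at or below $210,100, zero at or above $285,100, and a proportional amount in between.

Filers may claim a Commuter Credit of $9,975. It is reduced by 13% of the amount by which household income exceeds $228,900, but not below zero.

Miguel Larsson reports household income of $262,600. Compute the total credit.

Energy Efficiency Rebate: $262,600 is $52,500 into a $75,000 phase-out range, leaving 22,500/75,000 of the credit: $11,030 × 22,500/75,000 = $3,309.
Commuter Credit: 13% of the $33,700 excess over $228,900 is $4,381; credit = $9,975 − $4,381 = $5,594.
Total: $3,309 + $5,594 = $8,903.

$8,903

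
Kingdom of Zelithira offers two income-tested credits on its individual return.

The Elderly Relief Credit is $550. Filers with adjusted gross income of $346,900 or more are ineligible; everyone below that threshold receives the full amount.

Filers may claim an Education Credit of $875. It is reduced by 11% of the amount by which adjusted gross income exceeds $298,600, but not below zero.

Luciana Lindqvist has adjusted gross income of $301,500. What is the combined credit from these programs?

$1,106

Elderly Relief Credit: $301,500 is below the $346,900 cutoff, so the full $550 applies.
Education Credit: 11% of the $2,900 excess over $298,600 is $319; credit = $875 − $319 = $556.
Total: $550 + $556 = $1,106.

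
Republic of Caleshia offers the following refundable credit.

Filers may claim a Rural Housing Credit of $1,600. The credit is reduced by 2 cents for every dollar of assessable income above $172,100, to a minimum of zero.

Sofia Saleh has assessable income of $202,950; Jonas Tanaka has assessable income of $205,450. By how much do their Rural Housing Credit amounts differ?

$50

Sofia ($202,950): Rural Housing Credit: 2% of the $30,850 excess over $172,100 is $617; credit = $1,600 − $617 = $983.
Jonas ($205,450): Rural Housing Credit: 2% of the $33,350 excess over $172,100 is $667; credit = $1,600 − $667 = $933.
Difference: |$983 − $933| = $50.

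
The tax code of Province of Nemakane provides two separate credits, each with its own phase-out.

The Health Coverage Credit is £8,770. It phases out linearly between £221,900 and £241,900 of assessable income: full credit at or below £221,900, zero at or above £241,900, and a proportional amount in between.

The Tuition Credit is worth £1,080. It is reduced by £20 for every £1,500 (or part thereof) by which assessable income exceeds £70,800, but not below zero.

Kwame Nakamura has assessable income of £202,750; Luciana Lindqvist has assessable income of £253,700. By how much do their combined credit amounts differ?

Kwame (£202,750): Health Coverage Credit: £202,750 is at or below the £221,900 threshold, so the full £8,770 applies. Tuition Credit: income exceeds £70,800 by £131,950 → 88 increments × £20 = £1,760 ≥ base, so the credit is £0. total £8,770 + £0 = £8,770
Luciana (£253,700): Health Coverage Credit: £253,700 is at or above £241,900, so the credit is £0. Tuition Credit: income exceeds £70,800 by £182,900 → 122 increments × £20 = £2,440 ≥ base, so the credit is £0. total £0 + £0 = £0
Difference: |£8,770 − £0| = £8,770.

£8,770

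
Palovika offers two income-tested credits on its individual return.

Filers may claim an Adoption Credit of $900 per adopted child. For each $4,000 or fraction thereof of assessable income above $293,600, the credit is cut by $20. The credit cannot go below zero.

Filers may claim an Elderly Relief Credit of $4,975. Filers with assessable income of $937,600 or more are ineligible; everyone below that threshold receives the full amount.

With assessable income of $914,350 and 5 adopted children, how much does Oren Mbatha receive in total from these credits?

Adoption Credit: base = 5 × $900 = $4,500. income exceeds $293,600 by $620,750, which is 156 full-or-partial $4,000 increments; reduction = 156 × $20 = $3,120, leaving $1,380.
Elderly Relief Credit: $914,350 is below the $937,600 cutoff, so the full $4,975 applies.
Total: $1,380 + $4,975 = $6,355.

$6,355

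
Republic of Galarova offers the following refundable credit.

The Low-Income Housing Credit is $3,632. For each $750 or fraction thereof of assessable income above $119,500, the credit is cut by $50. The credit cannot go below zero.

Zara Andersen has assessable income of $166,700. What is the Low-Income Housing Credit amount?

$482

Low-Income Housing Credit: income exceeds $119,500 by $47,200, which is 63 full-or-partial $750 increments; reduction = 63 × $50 = $3,150, leaving $482.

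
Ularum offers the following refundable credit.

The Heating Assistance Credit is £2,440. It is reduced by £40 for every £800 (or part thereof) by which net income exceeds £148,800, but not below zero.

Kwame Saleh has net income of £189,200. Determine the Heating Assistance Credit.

Heating Assistance Credit: income exceeds £148,800 by £40,400, which is 51 full-or-partial £800 increments; reduction = 51 × £40 = £2,040, leaving £400.

£400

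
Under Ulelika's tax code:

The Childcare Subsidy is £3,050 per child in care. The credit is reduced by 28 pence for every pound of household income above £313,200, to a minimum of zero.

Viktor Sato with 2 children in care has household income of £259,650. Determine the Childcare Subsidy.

£6,100

Childcare Subsidy: base = 2 × £3,050 = £6,100. £259,650 is at or below the £313,200 threshold, so the full £6,100 applies.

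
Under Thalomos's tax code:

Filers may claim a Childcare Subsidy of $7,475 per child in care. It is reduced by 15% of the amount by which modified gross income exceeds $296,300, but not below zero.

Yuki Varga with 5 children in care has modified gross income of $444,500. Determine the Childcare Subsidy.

$15,145

Childcare Subsidy: base = 5 × $7,475 = $37,375. 15% of the $148,200 excess over $296,300 is $22,230; credit = $37,375 − $22,230 = $15,145.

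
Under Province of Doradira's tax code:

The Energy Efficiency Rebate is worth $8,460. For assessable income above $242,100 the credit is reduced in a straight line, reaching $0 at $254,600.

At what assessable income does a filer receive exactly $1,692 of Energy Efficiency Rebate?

$252,100

$1,692 is 1,692/8,460 of the full $8,460, so 6,768/8,460 of the $12,500 range has been used: income = $242,100 + $12,500 × 6,768/8,460 = $252,100.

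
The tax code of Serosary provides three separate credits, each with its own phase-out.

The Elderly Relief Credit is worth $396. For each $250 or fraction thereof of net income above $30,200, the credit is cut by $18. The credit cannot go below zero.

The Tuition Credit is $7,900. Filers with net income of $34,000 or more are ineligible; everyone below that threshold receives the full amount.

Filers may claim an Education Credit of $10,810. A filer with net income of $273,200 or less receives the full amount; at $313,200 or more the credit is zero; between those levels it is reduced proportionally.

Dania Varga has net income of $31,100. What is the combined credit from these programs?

$19,034

Elderly Relief Credit: income exceeds $30,200 by $900, which is 4 full-or-partial $250 increments; reduction = 4 × $18 = $72, leaving $324.
Tuition Credit: $31,100 is below the $34,000 cutoff, so the full $7,900 applies.
Education Credit: $31,100 is at or below the $273,200 threshold, so the full $10,810 applies.
Total: $324 + $7,900 + $10,810 = $19,034.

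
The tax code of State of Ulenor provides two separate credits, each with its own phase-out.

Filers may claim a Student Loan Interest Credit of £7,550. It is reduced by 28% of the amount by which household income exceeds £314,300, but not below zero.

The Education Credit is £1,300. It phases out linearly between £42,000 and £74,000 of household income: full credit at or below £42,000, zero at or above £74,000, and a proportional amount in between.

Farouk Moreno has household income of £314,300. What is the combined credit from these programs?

£7,550

Student Loan Interest Credit: £314,300 is at or below the £314,300 threshold, so the full £7,550 applies.
Education Credit: £314,300 is at or above £74,000, so the credit is £0.
Total: £7,550 + £0 = £7,550.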